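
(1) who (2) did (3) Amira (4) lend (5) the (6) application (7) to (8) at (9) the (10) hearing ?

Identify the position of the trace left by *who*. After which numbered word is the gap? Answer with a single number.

Pre-movement form: Amira did lend the application to who at the hearing.
'who' functions as the object of the preposition 'to' (recipient of 'lend'). Wh-movement fronts it, leaving a gap right after 'to':
Who did Amira lend the application to ___ at the hearing?
'to' is word 7.

7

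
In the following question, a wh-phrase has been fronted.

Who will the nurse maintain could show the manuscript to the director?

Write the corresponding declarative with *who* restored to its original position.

'who' functions as the subject of the clause embedded under 'maintain'. It moves to the left edge, and the trace sits right after 'maintain':
Who will the nurse maintain ___ could show the manuscript to the director?

The nurse will maintain who could show the manuscript to the director.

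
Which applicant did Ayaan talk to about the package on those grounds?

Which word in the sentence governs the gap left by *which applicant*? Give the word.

to

In situ: Ayaan did talk to which applicant about the package on those grounds.
The filler 'which applicant' is interpreted as the object of the preposition 'to'. Fronting leaves a gap immediately after 'to':
Which applicant did Ayaan talk to ___ about the package on those grounds?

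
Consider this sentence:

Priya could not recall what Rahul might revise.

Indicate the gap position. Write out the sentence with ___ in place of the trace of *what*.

Pre-movement form: Rahul might revise what.
'what' is the direct object of 'revise'. The gap is right after 'revise'.

Priya could not recall what Rahul might revise ___.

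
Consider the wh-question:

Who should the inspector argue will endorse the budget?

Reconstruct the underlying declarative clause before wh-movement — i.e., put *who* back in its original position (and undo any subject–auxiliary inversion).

The inspector should argue who will endorse the budget.

'who' is the subject of the clause embedded under 'argue'. It moves to the left edge, and the trace sits right after 'argue':
Who should the inspector argue ___ will endorse the budget?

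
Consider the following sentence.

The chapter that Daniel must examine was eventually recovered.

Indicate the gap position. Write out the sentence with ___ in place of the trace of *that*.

'that' functions as the direct object of 'examine'. The gap is right after 'examine'.

The chapter that Daniel must examine ___ was eventually recovered.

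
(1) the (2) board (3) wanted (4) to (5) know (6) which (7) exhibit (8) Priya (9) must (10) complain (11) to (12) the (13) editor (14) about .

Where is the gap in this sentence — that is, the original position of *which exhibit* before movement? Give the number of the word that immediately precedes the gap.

In situ: Priya must complain to the editor about which exhibit.
'which exhibit' functions as the object of the preposition 'about'. Fronting leaves a gap immediately after 'about':
The board wanted to know which exhibit Priya must complain to the editor about ___.
'about' is word 14.

14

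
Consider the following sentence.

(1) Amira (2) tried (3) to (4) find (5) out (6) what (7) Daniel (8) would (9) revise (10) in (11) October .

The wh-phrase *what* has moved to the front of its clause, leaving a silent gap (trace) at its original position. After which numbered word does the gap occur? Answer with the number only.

9

Pre-movement form: Daniel would revise what in October.
The filler 'what' is interpreted as the direct object of 'revise'. It moves to the left edge, and the trace sits right after 'revise':
Amira tried to find out what Daniel would revise ___ in October.
'revise' is word 9.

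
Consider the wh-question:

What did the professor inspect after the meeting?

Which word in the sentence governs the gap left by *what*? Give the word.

Before movement: The professor did inspect what after the meeting.
'what' is the direct object of 'inspect'. Fronting leaves a gap immediately after 'inspect':
What did the professor inspect ___ after the meeting?

inspect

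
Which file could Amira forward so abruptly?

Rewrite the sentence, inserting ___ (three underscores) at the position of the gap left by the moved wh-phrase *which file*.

Underlying clause: Amira could forward which file so abruptly.
'which file' is the direct object of 'forward'. The gap is right after 'forward'.

Which file could Amira forward ___ so abruptly?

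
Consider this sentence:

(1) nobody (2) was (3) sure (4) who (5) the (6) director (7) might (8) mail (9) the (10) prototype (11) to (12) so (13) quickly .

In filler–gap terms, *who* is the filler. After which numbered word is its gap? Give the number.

Underlying clause: The director might mail the prototype to who so quickly.
The filler 'who' is interpreted as the object of the preposition 'to' (recipient of 'mail'). Fronting leaves a gap immediately after 'to':
Nobody was sure who the director might mail the prototype to ___ so quickly.
'to' is word 11.

11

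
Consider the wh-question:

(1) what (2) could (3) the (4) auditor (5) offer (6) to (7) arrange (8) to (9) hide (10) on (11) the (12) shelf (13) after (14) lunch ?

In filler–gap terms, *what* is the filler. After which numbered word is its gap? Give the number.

Pre-movement form: The auditor could offer to arrange to hide what on the shelf after lunch.
'what' is the direct object of 'hide'. Wh-movement fronts it, leaving a gap right after 'hide':
What could the auditor offer to arrange to hide ___ on the shelf after lunch?
'hide' is word 9.

9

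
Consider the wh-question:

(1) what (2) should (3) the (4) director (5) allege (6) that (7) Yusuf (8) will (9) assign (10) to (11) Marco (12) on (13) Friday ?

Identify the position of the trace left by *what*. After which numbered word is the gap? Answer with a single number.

Before movement: The director should allege that Yusuf will assign what to Marco on Friday.
'what' functions as the direct object of 'assign'. Fronting leaves a gap immediately after 'assign':
What should the director allege that Yusuf will assign ___ to Marco on Friday?
'assign' is word 9.

9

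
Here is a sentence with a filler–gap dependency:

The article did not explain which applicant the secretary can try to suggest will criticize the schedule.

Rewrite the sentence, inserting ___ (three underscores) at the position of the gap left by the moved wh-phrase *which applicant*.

The article did not explain which applicant the secretary can try to suggest ___ will criticize the schedule.

In situ: The secretary can try to suggest which applicant will criticize the schedule.
The filler 'which applicant' is interpreted as the subject of the clause embedded under 'suggest'. The gap is right after 'suggest'.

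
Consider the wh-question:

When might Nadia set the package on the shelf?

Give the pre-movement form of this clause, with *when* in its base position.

Nadia might set the package on the shelf when.

'when' functions as the temporal adjunct. Wh-movement fronts it, leaving a gap right after 'shelf':
When might Nadia set the package on the shelf ___?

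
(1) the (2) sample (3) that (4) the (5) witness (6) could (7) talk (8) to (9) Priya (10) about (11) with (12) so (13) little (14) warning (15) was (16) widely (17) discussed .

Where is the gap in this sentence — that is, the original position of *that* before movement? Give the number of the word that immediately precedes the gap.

'that' is the object of the preposition 'about'. It moves to the left edge, and the trace sits right after 'about':
The sample that the witness could talk to Priya about ___ with so little warning was widely discussed.
'about' is word 10.

10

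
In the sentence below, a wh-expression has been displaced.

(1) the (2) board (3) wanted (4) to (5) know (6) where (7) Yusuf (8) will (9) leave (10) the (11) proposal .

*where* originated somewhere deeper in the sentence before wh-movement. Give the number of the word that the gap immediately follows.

11

Underlying clause: Yusuf will leave the proposal where.
The filler 'where' is interpreted as the locative complement of 'leave'. It moves to the left edge, and the trace sits right after 'proposal':
The board wanted to know where Yusuf will leave the proposal ___.
'proposal' is word 11.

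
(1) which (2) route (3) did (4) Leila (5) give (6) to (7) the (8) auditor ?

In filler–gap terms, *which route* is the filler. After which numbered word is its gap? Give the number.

5

Pre-movement form: Leila did give which route to the auditor.
'which route' is the direct object of 'give'. Wh-movement fronts it, leaving a gap right after 'give':
Which route did Leila give ___ to the auditor?
'give' is word 5.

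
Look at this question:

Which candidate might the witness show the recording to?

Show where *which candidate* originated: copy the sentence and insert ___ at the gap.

Before movement: The witness might show the recording to which candidate.
'which candidate' is the object of the preposition 'to' (recipient of 'show'). The gap is right after 'to'.

Which candidate might the witness show the recording to ___?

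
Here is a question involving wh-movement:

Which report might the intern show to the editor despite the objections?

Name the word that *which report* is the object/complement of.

show

Underlying clause: The intern might show which report to the editor despite the objections.
The filler 'which report' is interpreted as the direct object of 'show'. Wh-movement fronts it, leaving a gap right after 'show':
Which report might the intern show ___ to the editor despite the objections?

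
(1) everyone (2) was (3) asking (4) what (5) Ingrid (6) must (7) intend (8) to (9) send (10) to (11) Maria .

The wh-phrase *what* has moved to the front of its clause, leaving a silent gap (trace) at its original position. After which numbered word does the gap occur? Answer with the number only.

In situ: Ingrid must intend to send what to Maria.
'what' functions as the direct object of 'send'. It moves to the left edge, and the trace sits right after 'send':
Everyone was asking what Ingrid must intend to send ___ to Maria.
'send' is word 9.

9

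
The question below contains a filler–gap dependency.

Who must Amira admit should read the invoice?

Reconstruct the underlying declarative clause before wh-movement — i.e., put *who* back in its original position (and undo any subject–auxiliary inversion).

'who' functions as the subject of the clause embedded under 'admit'. Wh-movement fronts it, leaving a gap right after 'admit':
Who must Amira admit ___ should read the invoice?

Amira must admit who should read the invoice.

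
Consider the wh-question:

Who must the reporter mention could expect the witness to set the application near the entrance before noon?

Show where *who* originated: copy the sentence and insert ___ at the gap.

Underlying clause: The reporter must mention who could expect the witness to set the application near the entrance before noon.
The filler 'who' is interpreted as the subject of the clause embedded under 'mention'. The gap is right after 'mention'.

Who must the reporter mention ___ could expect the witness to set the application near the entrance before noon?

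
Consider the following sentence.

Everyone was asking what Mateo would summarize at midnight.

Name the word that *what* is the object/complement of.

In situ: Mateo would summarize what at midnight.
The filler 'what' is interpreted as the direct object of 'summarize'. Wh-movement fronts it, leaving a gap right after 'summarize':
Everyone was asking what Mateo would summarize ___ at midnight.

summarize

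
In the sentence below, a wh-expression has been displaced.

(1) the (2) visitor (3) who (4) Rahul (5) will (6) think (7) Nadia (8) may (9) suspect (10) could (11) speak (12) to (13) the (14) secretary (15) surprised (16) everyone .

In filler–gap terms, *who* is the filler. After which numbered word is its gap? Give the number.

'who' is the subject of the clause embedded under 'suspect'. Wh-movement fronts it, leaving a gap right after 'suspect':
The visitor who Rahul will think Nadia may suspect ___ could speak to the secretary surprised everyone.
'suspect' is word 9.

9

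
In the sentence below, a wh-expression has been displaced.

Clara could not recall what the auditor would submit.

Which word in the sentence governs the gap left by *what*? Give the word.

Before movement: The auditor would submit what.
The filler 'what' is interpreted as the direct object of 'submit'. Fronting leaves a gap immediately after 'submit':
Clara could not recall what the auditor would submit ___.

submit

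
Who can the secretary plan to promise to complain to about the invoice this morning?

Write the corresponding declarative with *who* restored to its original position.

'who' functions as the object of the preposition 'to'. It moves to the left edge, and the trace sits right after 'to':
Who can the secretary plan to promise to complain to ___ about the invoice this morning?

The secretary can plan to promise to complain to who about the invoice this morning.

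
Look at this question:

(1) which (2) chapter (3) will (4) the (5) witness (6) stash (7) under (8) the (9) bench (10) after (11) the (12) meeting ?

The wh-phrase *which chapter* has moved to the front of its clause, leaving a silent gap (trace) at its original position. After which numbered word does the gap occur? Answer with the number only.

6

In situ: The witness will stash which chapter under the bench after the meeting.
The filler 'which chapter' is interpreted as the direct object of 'stash'. Fronting leaves a gap immediately after 'stash':
Which chapter will the witness stash ___ under the bench after the meeting?
'stash' is word 6.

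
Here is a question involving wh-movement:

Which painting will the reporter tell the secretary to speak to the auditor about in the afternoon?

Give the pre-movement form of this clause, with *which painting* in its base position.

The reporter will tell the secretary to speak to the auditor about which painting in the afternoon.

The filler 'which painting' is interpreted as the object of the preposition 'about'. Wh-movement fronts it, leaving a gap right after 'about':
Which painting will the reporter tell the secretary to speak to the auditor about ___ in the afternoon?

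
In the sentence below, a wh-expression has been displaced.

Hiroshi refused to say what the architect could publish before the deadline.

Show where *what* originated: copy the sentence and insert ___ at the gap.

Underlying clause: The architect could publish what before the deadline.
The filler 'what' is interpreted as the direct object of 'publish'. The gap is right after 'publish'.

Hiroshi refused to say what the architect could publish ___ before the deadline.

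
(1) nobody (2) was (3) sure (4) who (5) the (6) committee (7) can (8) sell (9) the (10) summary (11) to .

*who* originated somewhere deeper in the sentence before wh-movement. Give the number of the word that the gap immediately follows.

11

Before movement: The committee can sell the summary to who.
'who' is the object of the preposition 'to' (recipient of 'sell'). It moves to the left edge, and the trace sits right after 'to':
Nobody was sure who the committee can sell the summary to ___.
'to' is word 11.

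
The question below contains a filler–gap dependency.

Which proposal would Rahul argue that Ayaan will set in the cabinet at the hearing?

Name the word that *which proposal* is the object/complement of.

Underlying clause: Rahul would argue that Ayaan will set which proposal in the cabinet at the hearing.
'which proposal' is the direct object of 'set'. Wh-movement fronts it, leaving a gap right after 'set':
Which proposal would Rahul argue that Ayaan will set ___ in the cabinet at the hearing?

set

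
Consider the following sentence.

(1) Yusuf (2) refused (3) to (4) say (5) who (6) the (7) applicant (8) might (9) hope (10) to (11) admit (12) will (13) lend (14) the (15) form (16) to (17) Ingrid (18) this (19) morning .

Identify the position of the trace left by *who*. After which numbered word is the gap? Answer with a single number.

11

Pre-movement form: The applicant might hope to admit who will lend the form to Ingrid this morning.
'who' functions as the subject of the clause embedded under 'admit'. Wh-movement fronts it, leaving a gap right after 'admit':
Yusuf refused to say who the applicant might hope to admit ___ will lend the form to Ingrid this morning.
'admit' is word 11.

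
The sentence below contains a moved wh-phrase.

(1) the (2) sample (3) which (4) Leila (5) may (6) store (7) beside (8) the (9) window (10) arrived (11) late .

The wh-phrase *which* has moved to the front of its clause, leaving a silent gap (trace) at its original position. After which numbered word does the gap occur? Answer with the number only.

6

The filler 'which' is interpreted as the direct object of 'store'. Wh-movement fronts it, leaving a gap right after 'store':
The sample which Leila may store ___ beside the window arrived late.
'store' is word 6.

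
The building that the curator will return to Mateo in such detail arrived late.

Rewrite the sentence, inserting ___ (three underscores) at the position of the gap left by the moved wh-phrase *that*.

'that' functions as the direct object of 'return'. The gap is right after 'return'.

The building that the curator will return ___ to Mateo in such detail arrived late.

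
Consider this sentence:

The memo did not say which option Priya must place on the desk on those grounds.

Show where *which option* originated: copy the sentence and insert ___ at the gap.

The memo did not say which option Priya must place ___ on the desk on those grounds.

Pre-movement form: Priya must place which option on the desk on those grounds.
The filler 'which option' is interpreted as the direct object of 'place'. The gap is right after 'place'.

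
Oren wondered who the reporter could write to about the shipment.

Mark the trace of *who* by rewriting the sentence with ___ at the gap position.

Oren wondered who the reporter could write to ___ about the shipment.

Pre-movement form: The reporter could write to who about the shipment.
'who' functions as the object of the preposition 'to'. The gap is right after 'to'.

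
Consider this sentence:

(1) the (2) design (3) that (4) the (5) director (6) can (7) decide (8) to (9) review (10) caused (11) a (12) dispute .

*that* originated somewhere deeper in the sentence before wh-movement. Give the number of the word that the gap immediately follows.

The filler 'that' is interpreted as the direct object of 'review'. Fronting leaves a gap immediately after 'review':
The design that the director can decide to review ___ caused a dispute.
'review' is word 9.

9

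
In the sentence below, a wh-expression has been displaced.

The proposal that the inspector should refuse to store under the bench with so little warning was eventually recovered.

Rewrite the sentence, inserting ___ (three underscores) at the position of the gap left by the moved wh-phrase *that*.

The proposal that the inspector should refuse to store ___ under the bench with so little warning was eventually recovered.

'that' functions as the direct object of 'store'. The gap is right after 'store'.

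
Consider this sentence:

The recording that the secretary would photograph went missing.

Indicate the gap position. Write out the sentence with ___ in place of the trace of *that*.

The recording that the secretary would photograph ___ went missing.

'that' functions as the direct object of 'photograph'. The gap is right after 'photograph'.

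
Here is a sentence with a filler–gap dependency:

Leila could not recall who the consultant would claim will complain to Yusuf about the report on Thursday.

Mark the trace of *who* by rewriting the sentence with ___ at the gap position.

Leila could not recall who the consultant would claim ___ will complain to Yusuf about the report on Thursday.

Before movement: The consultant would claim who will complain to Yusuf about the report on Thursday.
'who' is the subject of the clause embedded under 'claim'. The gap is right after 'claim'.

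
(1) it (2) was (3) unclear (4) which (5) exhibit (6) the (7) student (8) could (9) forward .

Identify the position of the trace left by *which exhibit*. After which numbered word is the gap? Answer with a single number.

Underlying clause: The student could forward which exhibit.
'which exhibit' is the direct object of 'forward'. It moves to the left edge, and the trace sits right after 'forward':
It was unclear which exhibit the student could forward ___.
'forward' is word 9.

9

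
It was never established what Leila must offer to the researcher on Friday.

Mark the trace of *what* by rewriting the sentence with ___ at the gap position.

Pre-movement form: Leila must offer what to the researcher on Friday.
The filler 'what' is interpreted as the direct object of 'offer'. The gap is right after 'offer'.

It was never established what Leila must offer ___ to the researcher on Friday.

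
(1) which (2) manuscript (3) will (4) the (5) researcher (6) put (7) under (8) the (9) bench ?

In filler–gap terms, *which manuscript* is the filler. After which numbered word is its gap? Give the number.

Underlying clause: The researcher will put which manuscript under the bench.
The filler 'which manuscript' is interpreted as the direct object of 'put'. Fronting leaves a gap immediately after 'put':
Which manuscript will the researcher put ___ under the bench?
'put' is word 6.

6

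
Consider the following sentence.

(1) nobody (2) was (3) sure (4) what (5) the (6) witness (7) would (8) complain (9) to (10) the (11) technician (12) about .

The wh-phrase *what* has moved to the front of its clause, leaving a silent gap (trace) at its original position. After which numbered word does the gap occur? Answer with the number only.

Underlying clause: The witness would complain to the technician about what.
'what' is the object of the preposition 'about'. Wh-movement fronts it, leaving a gap right after 'about':
Nobody was sure what the witness would complain to the technician about ___.
'about' is word 12.

12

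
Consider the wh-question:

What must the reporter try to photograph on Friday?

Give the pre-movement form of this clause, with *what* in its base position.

'what' is the direct object of 'photograph'. Fronting leaves a gap immediately after 'photograph':
What must the reporter try to photograph ___ on Friday?

The reporter must try to photograph what on Friday.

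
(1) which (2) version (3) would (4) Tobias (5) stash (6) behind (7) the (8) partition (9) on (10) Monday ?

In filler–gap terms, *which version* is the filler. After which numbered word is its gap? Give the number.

5

Underlying clause: Tobias would stash which version behind the partition on Monday.
'which version' is the direct object of 'stash'. Wh-movement fronts it, leaving a gap right after 'stash':
Which version would Tobias stash ___ behind the partition on Monday?
'stash' is word 5.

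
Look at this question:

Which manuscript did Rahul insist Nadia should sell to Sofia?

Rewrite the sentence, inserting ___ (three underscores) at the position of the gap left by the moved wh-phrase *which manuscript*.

Underlying clause: Rahul did insist Nadia should sell which manuscript to Sofia.
'which manuscript' functions as the direct object of 'sell'. The gap is right after 'sell'.

Which manuscript did Rahul insist Nadia should sell ___ to Sofia?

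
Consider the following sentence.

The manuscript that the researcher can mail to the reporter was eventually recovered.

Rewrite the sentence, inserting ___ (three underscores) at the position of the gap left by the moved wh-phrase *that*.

The filler 'that' is interpreted as the direct object of 'mail'. The gap is right after 'mail'.

The manuscript that the researcher can mail ___ to the reporter was eventually recovered.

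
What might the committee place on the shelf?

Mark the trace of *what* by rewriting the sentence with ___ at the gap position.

What might the committee place ___ on the shelf?

Before movement: The committee might place what on the shelf.
'what' is the direct object of 'place'. The gap is right after 'place'.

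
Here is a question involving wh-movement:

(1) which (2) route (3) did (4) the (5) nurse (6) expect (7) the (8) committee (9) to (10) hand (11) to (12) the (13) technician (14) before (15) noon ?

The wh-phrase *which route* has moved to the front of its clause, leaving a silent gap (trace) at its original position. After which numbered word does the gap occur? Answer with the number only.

Before movement: The nurse did expect the committee to hand which route to the technician before noon.
'which route' is the direct object of 'hand'. Fronting leaves a gap immediately after 'hand':
Which route did the nurse expect the committee to hand ___ to the technician before noon?
'hand' is word 10.

10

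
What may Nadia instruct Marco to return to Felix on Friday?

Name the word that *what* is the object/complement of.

Underlying clause: Nadia may instruct Marco to return what to Felix on Friday.
'what' functions as the direct object of 'return'. Wh-movement fronts it, leaving a gap right after 'return':
What may Nadia instruct Marco to return ___ to Felix on Friday?

return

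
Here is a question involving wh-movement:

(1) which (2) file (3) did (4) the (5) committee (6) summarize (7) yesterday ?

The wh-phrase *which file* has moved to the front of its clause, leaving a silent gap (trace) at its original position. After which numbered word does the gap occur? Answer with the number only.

Before movement: The committee did summarize which file yesterday.
The filler 'which file' is interpreted as the direct object of 'summarize'. Wh-movement fronts it, leaving a gap right after 'summarize':
Which file did the committee summarize ___ yesterday?
'summarize' is word 6.

6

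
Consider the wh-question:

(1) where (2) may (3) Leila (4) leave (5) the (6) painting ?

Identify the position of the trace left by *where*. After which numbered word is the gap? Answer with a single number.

6

In situ: Leila may leave the painting where.
The filler 'where' is interpreted as the locative complement of 'leave'. Wh-movement fronts it, leaving a gap right after 'painting':
Where may Leila leave the painting ___?
'painting' is word 6.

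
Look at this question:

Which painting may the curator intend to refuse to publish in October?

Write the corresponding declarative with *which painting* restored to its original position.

The curator may intend to refuse to publish which painting in October.

The filler 'which painting' is interpreted as the direct object of 'publish'. It moves to the left edge, and the trace sits right after 'publish':
Which painting may the curator intend to refuse to publish ___ in October?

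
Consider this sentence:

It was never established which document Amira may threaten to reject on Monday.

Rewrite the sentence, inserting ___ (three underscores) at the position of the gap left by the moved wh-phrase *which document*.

Underlying clause: Amira may threaten to reject which document on Monday.
'which document' is the direct object of 'reject'. The gap is right after 'reject'.

It was never established which document Amira may threaten to reject ___ on Monday.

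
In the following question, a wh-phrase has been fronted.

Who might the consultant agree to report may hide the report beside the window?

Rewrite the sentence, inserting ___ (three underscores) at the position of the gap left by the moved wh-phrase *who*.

Who might the consultant agree to report ___ may hide the report beside the window?

In situ: The consultant might agree to report who may hide the report beside the window.
'who' functions as the subject of the clause embedded under 'report'. The gap is right after 'report'.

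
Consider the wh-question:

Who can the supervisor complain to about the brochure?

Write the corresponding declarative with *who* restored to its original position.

The filler 'who' is interpreted as the object of the preposition 'to'. It moves to the left edge, and the trace sits right after 'to':
Who can the supervisor complain to ___ about the brochure?

The supervisor can complain to who about the brochure.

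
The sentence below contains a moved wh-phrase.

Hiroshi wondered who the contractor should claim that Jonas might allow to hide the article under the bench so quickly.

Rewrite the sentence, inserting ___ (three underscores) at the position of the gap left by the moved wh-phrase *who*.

In situ: The contractor should claim that Jonas might allow who to hide the article under the bench so quickly.
'who' is the direct object of 'allow'. The gap is right after 'allow'.

Hiroshi wondered who the contractor should claim that Jonas might allow ___ to hide the article under the bench so quickly.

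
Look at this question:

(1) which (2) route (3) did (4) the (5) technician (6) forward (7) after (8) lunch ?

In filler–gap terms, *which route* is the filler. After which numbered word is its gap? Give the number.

In situ: The technician did forward which route after lunch.
The filler 'which route' is interpreted as the direct object of 'forward'. Wh-movement fronts it, leaving a gap right after 'forward':
Which route did the technician forward ___ after lunch?
'forward' is word 6.

6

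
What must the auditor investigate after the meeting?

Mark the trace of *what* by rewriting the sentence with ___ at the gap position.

What must the auditor investigate ___ after the meeting?

Pre-movement form: The auditor must investigate what after the meeting.
'what' is the direct object of 'investigate'. The gap is right after 'investigate'.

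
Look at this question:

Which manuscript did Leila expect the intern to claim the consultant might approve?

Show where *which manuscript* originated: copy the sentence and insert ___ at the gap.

Before movement: Leila did expect the intern to claim the consultant might approve which manuscript.
'which manuscript' is the direct object of 'approve'. The gap is right after 'approve'.

Which manuscript did Leila expect the intern to claim the consultant might approve ___?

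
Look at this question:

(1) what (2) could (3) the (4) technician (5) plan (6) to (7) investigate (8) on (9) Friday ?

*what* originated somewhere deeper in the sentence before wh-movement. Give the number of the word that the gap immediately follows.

Pre-movement form: The technician could plan to investigate what on Friday.
'what' is the direct object of 'investigate'. Wh-movement fronts it, leaving a gap right after 'investigate':
What could the technician plan to investigate ___ on Friday?
'investigate' is word 7.

7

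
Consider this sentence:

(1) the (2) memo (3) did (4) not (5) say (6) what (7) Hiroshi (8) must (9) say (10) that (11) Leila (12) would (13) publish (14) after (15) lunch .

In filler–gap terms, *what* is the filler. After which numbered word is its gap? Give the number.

13

In situ: Hiroshi must say that Leila would publish what after lunch.
'what' is the direct object of 'publish'. Wh-movement fronts it, leaving a gap right after 'publish':
The memo did not say what Hiroshi must say that Leila would publish ___ after lunch.
'publish' is word 13.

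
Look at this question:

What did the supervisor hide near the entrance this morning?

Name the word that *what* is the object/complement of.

hide

In situ: The supervisor did hide what near the entrance this morning.
The filler 'what' is interpreted as the direct object of 'hide'. Wh-movement fronts it, leaving a gap right after 'hide':
What did the supervisor hide ___ near the entrance this morning?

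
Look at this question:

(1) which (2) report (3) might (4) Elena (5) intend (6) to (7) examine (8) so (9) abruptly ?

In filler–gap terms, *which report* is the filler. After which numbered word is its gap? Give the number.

7

Pre-movement form: Elena might intend to examine which report so abruptly.
'which report' functions as the direct object of 'examine'. It moves to the left edge, and the trace sits right after 'examine':
Which report might Elena intend to examine ___ so abruptly?
'examine' is word 7.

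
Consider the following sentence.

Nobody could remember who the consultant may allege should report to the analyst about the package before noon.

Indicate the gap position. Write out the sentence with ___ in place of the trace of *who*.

Nobody could remember who the consultant may allege ___ should report to the analyst about the package before noon.

Pre-movement form: The consultant may allege who should report to the analyst about the package before noon.
'who' is the subject of the clause embedded under 'allege'. The gap is right after 'allege'.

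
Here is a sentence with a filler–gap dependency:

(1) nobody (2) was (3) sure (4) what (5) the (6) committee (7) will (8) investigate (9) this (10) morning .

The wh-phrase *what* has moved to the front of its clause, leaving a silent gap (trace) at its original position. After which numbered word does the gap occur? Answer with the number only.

8

In situ: The committee will investigate what this morning.
The filler 'what' is interpreted as the direct object of 'investigate'. Wh-movement fronts it, leaving a gap right after 'investigate':
Nobody was sure what the committee will investigate ___ this morning.
'investigate' is word 8.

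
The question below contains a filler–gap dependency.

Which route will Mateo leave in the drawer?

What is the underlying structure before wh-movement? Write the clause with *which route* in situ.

The filler 'which route' is interpreted as the direct object of 'leave'. Wh-movement fronts it, leaving a gap right after 'leave':
Which route will Mateo leave ___ in the drawer?

Mateo will leave which route in the drawer.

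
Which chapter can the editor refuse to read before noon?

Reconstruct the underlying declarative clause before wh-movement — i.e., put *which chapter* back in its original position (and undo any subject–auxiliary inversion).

'which chapter' functions as the direct object of 'read'. Wh-movement fronts it, leaving a gap right after 'read':
Which chapter can the editor refuse to read ___ before noon?

The editor can refuse to read which chapter before noon.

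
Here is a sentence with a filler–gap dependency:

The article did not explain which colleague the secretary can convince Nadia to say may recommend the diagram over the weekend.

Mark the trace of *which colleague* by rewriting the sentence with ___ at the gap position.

The article did not explain which colleague the secretary can convince Nadia to say ___ may recommend the diagram over the weekend.

Before movement: The secretary can convince Nadia to say which colleague may recommend the diagram over the weekend.
'which colleague' functions as the subject of the clause embedded under 'say'. The gap is right after 'say'.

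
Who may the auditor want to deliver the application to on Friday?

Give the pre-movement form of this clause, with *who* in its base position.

The filler 'who' is interpreted as the object of the preposition 'to' (recipient of 'deliver'). It moves to the left edge, and the trace sits right after 'to':
Who may the auditor want to deliver the application to ___ on Friday?

The auditor may want to deliver the application to who on Friday.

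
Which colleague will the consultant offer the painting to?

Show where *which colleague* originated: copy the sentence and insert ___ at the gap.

Pre-movement form: The consultant will offer the painting to which colleague.
'which colleague' is the object of the preposition 'to' (recipient of 'offer'). The gap is right after 'to'.

Which colleague will the consultant offer the painting to ___?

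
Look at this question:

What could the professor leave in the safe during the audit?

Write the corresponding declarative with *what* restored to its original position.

The filler 'what' is interpreted as the direct object of 'leave'. It moves to the left edge, and the trace sits right after 'leave':
What could the professor leave ___ in the safe during the audit?

The professor could leave what in the safe during the audit.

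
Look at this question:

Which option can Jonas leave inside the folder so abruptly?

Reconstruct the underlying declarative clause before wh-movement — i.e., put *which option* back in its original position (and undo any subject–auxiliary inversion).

Jonas can leave which option inside the folder so abruptly.

'which option' is the direct object of 'leave'. It moves to the left edge, and the trace sits right after 'leave':
Which option can Jonas leave ___ inside the folder so abruptly?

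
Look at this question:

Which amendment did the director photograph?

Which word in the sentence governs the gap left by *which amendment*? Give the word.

Underlying clause: The director did photograph which amendment.
'which amendment' is the direct object of 'photograph'. It moves to the left edge, and the trace sits right after 'photograph':
Which amendment did the director photograph ___?

photograph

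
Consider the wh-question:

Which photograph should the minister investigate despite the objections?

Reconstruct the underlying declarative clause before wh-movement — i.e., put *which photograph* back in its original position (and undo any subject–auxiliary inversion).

The minister should investigate which photograph despite the objections.

The filler 'which photograph' is interpreted as the direct object of 'investigate'. Fronting leaves a gap immediately after 'investigate':
Which photograph should the minister investigate ___ despite the objections?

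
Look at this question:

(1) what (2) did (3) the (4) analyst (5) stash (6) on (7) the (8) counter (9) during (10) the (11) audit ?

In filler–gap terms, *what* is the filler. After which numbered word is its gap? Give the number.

5

Before movement: The analyst did stash what on the counter during the audit.
'what' functions as the direct object of 'stash'. It moves to the left edge, and the trace sits right after 'stash':
What did the analyst stash ___ on the counter during the audit?
'stash' is word 5.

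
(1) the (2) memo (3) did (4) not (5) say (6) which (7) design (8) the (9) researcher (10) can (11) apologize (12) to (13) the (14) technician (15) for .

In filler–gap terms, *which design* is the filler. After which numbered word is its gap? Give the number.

Underlying clause: The researcher can apologize to the technician for which design.
'which design' functions as the object of the preposition 'for'. It moves to the left edge, and the trace sits right after 'for':
The memo did not say which design the researcher can apologize to the technician for ___.
'for' is word 15.

15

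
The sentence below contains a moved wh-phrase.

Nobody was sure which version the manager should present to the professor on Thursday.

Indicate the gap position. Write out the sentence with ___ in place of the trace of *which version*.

Nobody was sure which version the manager should present ___ to the professor on Thursday.

Underlying clause: The manager should present which version to the professor on Thursday.
'which version' is the direct object of 'present'. The gap is right after 'present'.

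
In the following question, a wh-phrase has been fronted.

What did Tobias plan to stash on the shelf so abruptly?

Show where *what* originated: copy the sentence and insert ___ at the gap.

What did Tobias plan to stash ___ on the shelf so abruptly?

Before movement: Tobias did plan to stash what on the shelf so abruptly.
'what' functions as the direct object of 'stash'. The gap is right after 'stash'.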